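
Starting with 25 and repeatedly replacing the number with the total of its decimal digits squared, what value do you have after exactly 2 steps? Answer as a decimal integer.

25 → 2² + 5² = 29
29 → 2² + 9² = 85

85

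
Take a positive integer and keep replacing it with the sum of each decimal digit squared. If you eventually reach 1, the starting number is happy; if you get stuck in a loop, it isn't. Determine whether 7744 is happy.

7744 → 7² + 7² + 4² + 4² = 49 + 49 + 16 + 16 = 130
130 → 1² + 3² + 0² = 1 + 9 + 0 = 10
10 → 1² + 0² = 1 + 0 = 1  — reached 1.

happy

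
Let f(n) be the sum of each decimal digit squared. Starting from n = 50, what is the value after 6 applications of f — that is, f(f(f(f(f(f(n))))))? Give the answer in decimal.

42

50 → 5² + 0² = 25
25 → 2² + 5² = 29
29 → 2² + 9² = 85
85 → 8² + 5² = 89
89 → 8² + 9² = 145
145 → 1² + 4² + 5² = 42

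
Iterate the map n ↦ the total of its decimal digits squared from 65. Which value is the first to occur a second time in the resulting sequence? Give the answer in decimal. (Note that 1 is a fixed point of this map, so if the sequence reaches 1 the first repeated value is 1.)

37

65 → 6² + 5² = 61
61 → 6² + 1² = 37
37 → 3² + 7² = 58
58 → 5² + 8² = 89
89 → 8² + 9² = 145
145 → 1² + 4² + 5² = 42
42 → 4² + 2² = 20
20 → 2² + 0² = 4
4 → 4² = 16
16 → 1² + 6² = 37  — 37 already appeared earlier.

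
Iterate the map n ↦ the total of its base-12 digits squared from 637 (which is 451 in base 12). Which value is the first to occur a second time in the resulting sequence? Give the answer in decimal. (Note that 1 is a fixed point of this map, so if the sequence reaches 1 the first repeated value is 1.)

637 = (4,5,1)_12 → 4² + 5² + 1² = 16 + 25 + 1 = 42
42 = (3,6)_12 → 3² + 6² = 9 + 36 = 45
45 = (3,9)_12 → 3² + 9² = 9 + 81 = 90
90 = (7,6)_12 → 7² + 6² = 49 + 36 = 85
85 = (7,1)_12 → 7² + 1² = 49 + 1 = 50
50 = (4,2)_12 → 4² + 2² = 16 + 4 = 20
20 = (1,8)_12 → 1² + 8² = 1 + 64 = 65
65 = (5,5)_12 → 5² + 5² = 25 + 25 = 50  — 50 already appeared earlier.

50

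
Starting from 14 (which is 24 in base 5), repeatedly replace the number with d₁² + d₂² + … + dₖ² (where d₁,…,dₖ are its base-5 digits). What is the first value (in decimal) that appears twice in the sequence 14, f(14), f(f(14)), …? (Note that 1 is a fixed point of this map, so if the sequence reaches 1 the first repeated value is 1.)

16

14 = (2,4)_5 → 2² + 4² = 20
20 = (4,0)_5 → 4² + 0² = 16
16 = (3,1)_5 → 3² + 1² = 10
10 = (2,0)_5 → 2² + 0² = 4
4 = (4)_5 → 4² = 16  — 16 already appeared earlier.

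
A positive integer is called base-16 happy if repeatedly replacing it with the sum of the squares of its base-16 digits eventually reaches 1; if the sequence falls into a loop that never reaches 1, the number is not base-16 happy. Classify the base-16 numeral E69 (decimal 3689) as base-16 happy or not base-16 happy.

3689 = (14,6,9)_16 → 14² + 6² + 9² = 313
313 = (1,3,9)_16 → 1² + 3² + 9² = 91
91 = (5,11)_16 → 5² + 11² = 146
146 = (9,2)_16 → 9² + 2² = 85
85 = (5,5)_16 → 5² + 5² = 50
50 = (3,2)_16 → 3² + 2² = 13
13 = (13)_16 → 13² = 169
169 = (10,9)_16 → 10² + 9² = 181
181 = (11,5)_16 → 11² + 5² = 146  — 146 already seen; the sequence cycles without reaching 1.

not base-16 happy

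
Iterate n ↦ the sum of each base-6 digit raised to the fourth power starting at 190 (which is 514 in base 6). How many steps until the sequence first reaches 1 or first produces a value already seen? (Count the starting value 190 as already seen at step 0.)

13

190 = (5,1,4)_6 → 882
882 = (4,0,3,0)_6 → 337
337 = (1,3,2,1)_6 → 99
99 = (2,4,3)_6 → 353
353 = (1,3,4,5)_6 → 963
963 = (4,2,4,3)_6 → 609
609 = (2,4,5,3)_6 → 978
978 = (4,3,1,0)_6 → 338
338 = (1,3,2,2)_6 → 114
114 = (3,1,0)_6 → 82
82 = (2,1,4)_6 → 273
273 = (1,1,3,3)_6 → 164
164 = (4,3,2)_6 → 353  — 353 repeats.
That took 13 steps.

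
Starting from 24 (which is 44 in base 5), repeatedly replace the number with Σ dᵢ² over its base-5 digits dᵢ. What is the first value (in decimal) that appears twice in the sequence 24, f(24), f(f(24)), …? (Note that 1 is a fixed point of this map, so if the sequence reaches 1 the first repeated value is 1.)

24 = (4,4)_5 → 32
32 = (1,1,2)_5 → 6
6 = (1,1)_5 → 2
2 = (2)_5 → 4
4 = (4)_5 → 16
16 = (3,1)_5 → 10
10 = (2,0)_5 → 4  — 4 already appeared earlier.

4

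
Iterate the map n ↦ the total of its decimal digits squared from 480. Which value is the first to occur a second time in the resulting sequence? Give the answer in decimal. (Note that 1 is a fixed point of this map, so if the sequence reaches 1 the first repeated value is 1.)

480 → 4² + 8² + 0² = 16 + 64 + 0 = 80
80 → 8² + 0² = 64 + 0 = 64
64 → 6² + 4² = 36 + 16 = 52
52 → 5² + 2² = 25 + 4 = 29
29 → 2² + 9² = 4 + 81 = 85
85 → 8² + 5² = 64 + 25 = 89
89 → 8² + 9² = 64 + 81 = 145
145 → 1² + 4² + 5² = 1 + 16 + 25 = 42
42 → 4² + 2² = 16 + 4 = 20
20 → 2² + 0² = 4 + 0 = 4
4 → 4² = 16
16 → 1² + 6² = 1 + 36 = 37
37 → 3² + 7² = 9 + 49 = 58
58 → 5² + 8² = 25 + 64 = 89  — 89 already appeared earlier.

89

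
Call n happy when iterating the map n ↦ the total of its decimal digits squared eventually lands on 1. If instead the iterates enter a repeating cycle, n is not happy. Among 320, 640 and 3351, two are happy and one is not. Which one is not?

640

320: 320 → 13 → 10 → 1  — reaches 1 (happy)
640: 640 → 52 → 29 → 85 → 89 → 145 → 42 → 20 → 4 → 16 → 37 → 58 → 89  — repeats 89 (not happy)
3351: 3351 → 44 → 32 → 13 → 10 → 1  — reaches 1 (happy)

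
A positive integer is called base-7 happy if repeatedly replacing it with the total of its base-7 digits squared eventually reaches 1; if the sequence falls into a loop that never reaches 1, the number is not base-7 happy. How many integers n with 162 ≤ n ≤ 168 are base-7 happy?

1

162: 162 → 14 → 4 → 16 → 8 → 2 → 4  — not base-7 happy
163: 163 → 17 → 13 → 37 → 29 → 17  — not base-7 happy
164: 164 → 22 → 10 → 10  — not base-7 happy
165: 165 → 29 → 17 → 13 → 37 → 29  — not base-7 happy
166: 166 → 38 → 34 → 52 → 10 → 10  — not base-7 happy
167: 167 → 49 → 1  — base-7 happy
168: 168 → 18 → 20 → 40 → 50 → 2 → 4 → 16 → 8 → 2  — not base-7 happy
base-7 happy: 167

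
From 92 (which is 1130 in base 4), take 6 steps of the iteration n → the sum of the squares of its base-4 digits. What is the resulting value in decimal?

92 = (1,1,3,0)_4 → 1² + 1² + 3² + 0² = 1 + 1 + 9 + 0 = 11
11 = (2,3)_4 → 2² + 3² = 4 + 9 = 13
13 = (3,1)_4 → 3² + 1² = 9 + 1 = 10
10 = (2,2)_4 → 2² + 2² = 4 + 4 = 8
8 = (2,0)_4 → 2² + 0² = 4 + 0 = 4
4 = (1,0)_4 → 1² + 0² = 1 + 0 = 1

1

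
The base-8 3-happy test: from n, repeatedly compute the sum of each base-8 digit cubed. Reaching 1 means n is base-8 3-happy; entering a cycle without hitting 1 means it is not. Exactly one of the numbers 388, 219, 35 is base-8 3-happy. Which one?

219

388: 388 → 280 → 91 → 55 → 559 → 469 → 476 → 434 → 440 → 559  — repeats 559 (not base-8 3-happy)
219: 219 → 81 → 10 → 9 → 2 → 8 → 1  — reaches 1 (base-8 3-happy)
35: 35 → 91 → 55 → 559 → 469 → 476 → 434 → 440 → 559  — repeats 559 (not base-8 3-happy)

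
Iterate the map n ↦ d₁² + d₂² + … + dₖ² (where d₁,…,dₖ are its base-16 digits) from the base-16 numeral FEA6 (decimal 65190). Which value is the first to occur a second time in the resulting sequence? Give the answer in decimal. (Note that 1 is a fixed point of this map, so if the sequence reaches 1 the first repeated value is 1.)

65190 = (15,14,10,6)_16 → 15² + 14² + 10² + 6² = 557
557 = (2,2,13)_16 → 2² + 2² + 13² = 177
177 = (11,1)_16 → 11² + 1² = 122
122 = (7,10)_16 → 7² + 10² = 149
149 = (9,5)_16 → 9² + 5² = 106
106 = (6,10)_16 → 6² + 10² = 136
136 = (8,8)_16 → 8² + 8² = 128
128 = (8,0)_16 → 8² + 0² = 64
64 = (4,0)_16 → 4² + 0² = 16
16 = (1,0)_16 → 1² + 0² = 1  — reached the fixed point 1.
1 → 1, so 1 is the first repeated value.

1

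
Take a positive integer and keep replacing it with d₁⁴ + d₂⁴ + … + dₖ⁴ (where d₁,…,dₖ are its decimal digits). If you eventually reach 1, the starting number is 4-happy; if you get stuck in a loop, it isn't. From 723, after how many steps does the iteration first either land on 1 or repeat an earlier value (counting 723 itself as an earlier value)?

10

723 → 7⁴ + 2⁴ + 3⁴ = 2498
2498 → 2⁴ + 4⁴ + 9⁴ + 8⁴ = 10929
10929 → 1⁴ + 0⁴ + 9⁴ + 2⁴ + 9⁴ = 13139
13139 → 1⁴ + 3⁴ + 1⁴ + 3⁴ + 9⁴ = 6725
6725 → 6⁴ + 7⁴ + 2⁴ + 5⁴ = 4338
4338 → 4⁴ + 3⁴ + 3⁴ + 8⁴ = 4514
4514 → 4⁴ + 5⁴ + 1⁴ + 4⁴ = 1138
1138 → 1⁴ + 1⁴ + 3⁴ + 8⁴ = 4179
4179 → 4⁴ + 1⁴ + 7⁴ + 9⁴ = 9219
9219 → 9⁴ + 2⁴ + 1⁴ + 9⁴ = 13139  — 13139 repeats.
That took 10 steps.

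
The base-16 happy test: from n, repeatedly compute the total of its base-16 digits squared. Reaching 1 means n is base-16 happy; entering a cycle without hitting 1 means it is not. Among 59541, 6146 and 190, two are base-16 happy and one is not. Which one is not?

59541: 59541 → 366 → 233 → 277 → 27 → 122 → 149 → 106 → 136 → 128 → 64 → 16 → 1  — reaches 1 (base-16 happy)
6146: 6146 → 69 → 41 → 85 → 50 → 13 → 169 → 181 → 146 → 85  — repeats 85 (not base-16 happy)
190: 190 → 317 → 179 → 130 → 68 → 32 → 4 → 16 → 1  — reaches 1 (base-16 happy)

6146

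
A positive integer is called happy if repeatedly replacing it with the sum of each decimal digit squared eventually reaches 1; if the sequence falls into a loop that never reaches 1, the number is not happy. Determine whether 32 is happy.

32 → 3² + 2² = 13
13 → 1² + 3² = 10
10 → 1² + 0² = 1  — reached 1.

happy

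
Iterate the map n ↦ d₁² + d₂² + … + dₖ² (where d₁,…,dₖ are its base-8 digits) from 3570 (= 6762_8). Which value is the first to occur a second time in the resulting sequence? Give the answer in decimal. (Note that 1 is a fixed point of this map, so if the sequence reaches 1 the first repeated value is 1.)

10

3570 = (6,7,6,2)_8 → 6² + 7² + 6² + 2² = 36 + 49 + 36 + 4 = 125
125 = (1,7,5)_8 → 1² + 7² + 5² = 1 + 49 + 25 = 75
75 = (1,1,3)_8 → 1² + 1² + 3² = 1 + 1 + 9 = 11
11 = (1,3)_8 → 1² + 3² = 1 + 9 = 10
10 = (1,2)_8 → 1² + 2² = 1 + 4 = 5
5 = (5)_8 → 5² = 25
25 = (3,1)_8 → 3² + 1² = 9 + 1 = 10  — 10 already appeared earlier.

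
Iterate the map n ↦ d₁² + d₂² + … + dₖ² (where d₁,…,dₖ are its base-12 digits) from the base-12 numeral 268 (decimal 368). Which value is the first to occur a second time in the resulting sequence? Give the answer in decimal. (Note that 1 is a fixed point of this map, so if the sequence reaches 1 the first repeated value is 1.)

368 = (2,6,8)_12 → 2² + 6² + 8² = 104
104 = (8,8)_12 → 8² + 8² = 128
128 = (10,8)_12 → 10² + 8² = 164
164 = (1,1,8)_12 → 1² + 1² + 8² = 66
66 = (5,6)_12 → 5² + 6² = 61
61 = (5,1)_12 → 5² + 1² = 26
26 = (2,2)_12 → 2² + 2² = 8
8 = (8)_12 → 8² = 64
64 = (5,4)_12 → 5² + 4² = 41
41 = (3,5)_12 → 3² + 5² = 34
34 = (2,10)_12 → 2² + 10² = 104  — 104 already appeared earlier.

104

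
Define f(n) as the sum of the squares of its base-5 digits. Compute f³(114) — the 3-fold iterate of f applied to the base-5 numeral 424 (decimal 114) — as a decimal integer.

114 = (4,2,4)_5 → 4² + 2² + 4² = 36
36 = (1,2,1)_5 → 1² + 2² + 1² = 6
6 = (1,1)_5 → 1² + 1² = 2

2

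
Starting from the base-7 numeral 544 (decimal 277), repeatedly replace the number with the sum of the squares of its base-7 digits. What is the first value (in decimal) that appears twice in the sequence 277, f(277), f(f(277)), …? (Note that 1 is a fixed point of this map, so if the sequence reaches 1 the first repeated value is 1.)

25

277 = (5,4,4)_7 → 5² + 4² + 4² = 25 + 16 + 16 = 57
57 = (1,1,1)_7 → 1² + 1² + 1² = 1 + 1 + 1 = 3
3 = (3)_7 → 3² = 9
9 = (1,2)_7 → 1² + 2² = 1 + 4 = 5
5 = (5)_7 → 5² = 25
25 = (3,4)_7 → 3² + 4² = 9 + 16 = 25  — 25 already appeared earlier.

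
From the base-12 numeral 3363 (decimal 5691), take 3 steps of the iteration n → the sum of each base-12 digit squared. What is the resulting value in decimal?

104

5691 = (3,3,6,3)_12 → 3² + 3² + 6² + 3² = 9 + 9 + 36 + 9 = 63
63 = (5,3)_12 → 5² + 3² = 25 + 9 = 34
34 = (2,10)_12 → 2² + 10² = 4 + 100 = 104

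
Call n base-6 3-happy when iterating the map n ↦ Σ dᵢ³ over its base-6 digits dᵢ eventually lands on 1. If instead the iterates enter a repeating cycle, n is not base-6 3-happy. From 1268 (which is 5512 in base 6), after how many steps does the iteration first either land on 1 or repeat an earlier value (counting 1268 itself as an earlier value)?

7

1268 = (5,5,1,2)_6 → 259
259 = (1,1,1,1)_6 → 4
4 = (4)_6 → 64
64 = (1,4,4)_6 → 129
129 = (3,3,3)_6 → 81
81 = (2,1,3)_6 → 36
36 = (1,0,0)_6 → 1  — reached 1.
That took 7 steps.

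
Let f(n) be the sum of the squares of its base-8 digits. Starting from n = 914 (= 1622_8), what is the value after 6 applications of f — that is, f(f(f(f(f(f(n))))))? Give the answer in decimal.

914 = (1,6,2,2)_8 → 1² + 6² + 2² + 2² = 1 + 36 + 4 + 4 = 45
45 = (5,5)_8 → 5² + 5² = 25 + 25 = 50
50 = (6,2)_8 → 6² + 2² = 36 + 4 = 40
40 = (5,0)_8 → 5² + 0² = 25 + 0 = 25
25 = (3,1)_8 → 3² + 1² = 9 + 1 = 10
10 = (1,2)_8 → 1² + 2² = 1 + 4 = 5

5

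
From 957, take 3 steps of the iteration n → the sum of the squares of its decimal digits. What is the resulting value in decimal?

26

957 → 9² + 5² + 7² = 155
155 → 1² + 5² + 5² = 51
51 → 5² + 1² = 26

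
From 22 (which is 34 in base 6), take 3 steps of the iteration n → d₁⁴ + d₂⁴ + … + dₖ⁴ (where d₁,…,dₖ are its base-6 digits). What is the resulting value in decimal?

353

22 = (3,4)_6 → 3⁴ + 4⁴ = 337
337 = (1,3,2,1)_6 → 1⁴ + 3⁴ + 2⁴ + 1⁴ = 99
99 = (2,4,3)_6 → 2⁴ + 4⁴ + 3⁴ = 353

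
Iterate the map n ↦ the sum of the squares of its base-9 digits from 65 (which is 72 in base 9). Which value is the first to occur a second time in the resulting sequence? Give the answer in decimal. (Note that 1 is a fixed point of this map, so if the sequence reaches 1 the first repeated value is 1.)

65

65 = (7,2)_9 → 7² + 2² = 53
53 = (5,8)_9 → 5² + 8² = 89
89 = (1,0,8)_9 → 1² + 0² + 8² = 65  — 65 already appeared earlier.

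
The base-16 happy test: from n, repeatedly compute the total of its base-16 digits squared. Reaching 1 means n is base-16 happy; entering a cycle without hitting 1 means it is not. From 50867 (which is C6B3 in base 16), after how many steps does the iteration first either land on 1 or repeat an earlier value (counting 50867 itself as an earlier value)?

50867 = (12,6,11,3)_16 → 12² + 6² + 11² + 3² = 144 + 36 + 121 + 9 = 310
310 = (1,3,6)_16 → 1² + 3² + 6² = 1 + 9 + 36 = 46
46 = (2,14)_16 → 2² + 14² = 4 + 196 = 200
200 = (12,8)_16 → 12² + 8² = 144 + 64 = 208
208 = (13,0)_16 → 13² + 0² = 169 + 0 = 169
169 = (10,9)_16 → 10² + 9² = 100 + 81 = 181
181 = (11,5)_16 → 11² + 5² = 121 + 25 = 146
146 = (9,2)_16 → 9² + 2² = 81 + 4 = 85
85 = (5,5)_16 → 5² + 5² = 25 + 25 = 50
50 = (3,2)_16 → 3² + 2² = 9 + 4 = 13
13 = (13)_16 → 13² = 169  — 169 repeats.
That took 11 steps.

11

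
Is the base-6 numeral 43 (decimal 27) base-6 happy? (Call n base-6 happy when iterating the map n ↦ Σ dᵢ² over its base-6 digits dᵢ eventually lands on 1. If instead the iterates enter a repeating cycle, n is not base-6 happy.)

27 = (4,3)_6 → 4² + 3² = 16 + 9 = 25
25 = (4,1)_6 → 4² + 1² = 16 + 1 = 17
17 = (2,5)_6 → 2² + 5² = 4 + 25 = 29
29 = (4,5)_6 → 4² + 5² = 16 + 25 = 41
41 = (1,0,5)_6 → 1² + 0² + 5² = 1 + 0 + 25 = 26
26 = (4,2)_6 → 4² + 2² = 16 + 4 = 20
20 = (3,2)_6 → 3² + 2² = 9 + 4 = 13
13 = (2,1)_6 → 2² + 1² = 4 + 1 = 5
5 = (5)_6 → 5² = 25  — 25 already seen; the sequence cycles without reaching 1.

not base-6 happy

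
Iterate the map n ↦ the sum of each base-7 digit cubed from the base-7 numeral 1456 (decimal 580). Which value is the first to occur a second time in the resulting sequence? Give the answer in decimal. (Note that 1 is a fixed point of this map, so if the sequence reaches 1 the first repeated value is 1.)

10

580 = (1,4,5,6)_7 → 1³ + 4³ + 5³ + 6³ = 1 + 64 + 125 + 216 = 406
406 = (1,1,2,0)_7 → 1³ + 1³ + 2³ + 0³ = 1 + 1 + 8 + 0 = 10
10 = (1,3)_7 → 1³ + 3³ = 1 + 27 = 28
28 = (4,0)_7 → 4³ + 0³ = 64 + 0 = 64
64 = (1,2,1)_7 → 1³ + 2³ + 1³ = 1 + 8 + 1 = 10  — 10 already appeared earlier.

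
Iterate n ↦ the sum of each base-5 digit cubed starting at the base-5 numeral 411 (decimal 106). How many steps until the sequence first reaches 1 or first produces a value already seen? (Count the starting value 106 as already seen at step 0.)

106 = (4,1,1)_5 → 4³ + 1³ + 1³ = 64 + 1 + 1 = 66
66 = (2,3,1)_5 → 2³ + 3³ + 1³ = 8 + 27 + 1 = 36
36 = (1,2,1)_5 → 1³ + 2³ + 1³ = 1 + 8 + 1 = 10
10 = (2,0)_5 → 2³ + 0³ = 8 + 0 = 8
8 = (1,3)_5 → 1³ + 3³ = 1 + 27 = 28
28 = (1,0,3)_5 → 1³ + 0³ + 3³ = 1 + 0 + 27 = 28  — 28 repeats.
That took 6 steps.

6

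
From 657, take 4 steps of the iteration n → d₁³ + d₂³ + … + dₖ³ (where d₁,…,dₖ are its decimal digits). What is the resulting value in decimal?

657 → 6³ + 5³ + 7³ = 216 + 125 + 343 = 684
684 → 6³ + 8³ + 4³ = 216 + 512 + 64 = 792
792 → 7³ + 9³ + 2³ = 343 + 729 + 8 = 1080
1080 → 1³ + 0³ + 8³ + 0³ = 1 + 0 + 512 + 0 = 513

513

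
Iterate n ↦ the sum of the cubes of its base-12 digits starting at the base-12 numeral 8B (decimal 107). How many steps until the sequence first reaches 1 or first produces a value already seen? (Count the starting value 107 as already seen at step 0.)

9

107 = (8,11)_12 → 8³ + 11³ = 512 + 1331 = 1843
1843 = (1,0,9,7)_12 → 1³ + 0³ + 9³ + 7³ = 1 + 0 + 729 + 343 = 1073
1073 = (7,5,5)_12 → 7³ + 5³ + 5³ = 343 + 125 + 125 = 593
593 = (4,1,5)_12 → 4³ + 1³ + 5³ = 64 + 1 + 125 = 190
190 = (1,3,10)_12 → 1³ + 3³ + 10³ = 1 + 27 + 1000 = 1028
1028 = (7,1,8)_12 → 7³ + 1³ + 8³ = 343 + 1 + 512 = 856
856 = (5,11,4)_12 → 5³ + 11³ + 4³ = 125 + 1331 + 64 = 1520
1520 = (10,6,8)_12 → 10³ + 6³ + 8³ = 1000 + 216 + 512 = 1728
1728 = (1,0,0,0)_12 → 1³ + 0³ + 0³ + 0³ = 1 + 0 + 0 + 0 = 1  — reached 1.
That took 9 steps.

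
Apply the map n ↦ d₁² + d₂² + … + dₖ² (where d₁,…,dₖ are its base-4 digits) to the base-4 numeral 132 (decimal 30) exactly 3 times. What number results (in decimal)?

10

30 = (1,3,2)_4 → 1² + 3² + 2² = 14
14 = (3,2)_4 → 3² + 2² = 13
13 = (3,1)_4 → 3² + 1² = 10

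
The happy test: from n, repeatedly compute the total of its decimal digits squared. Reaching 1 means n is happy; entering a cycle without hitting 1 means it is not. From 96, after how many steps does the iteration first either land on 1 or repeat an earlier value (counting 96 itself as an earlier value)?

13

96 → 117
117 → 51
51 → 26
26 → 40
40 → 16
16 → 37
37 → 58
58 → 89
89 → 145
145 → 42
42 → 20
20 → 4
4 → 16  — 16 repeats.
That took 13 steps.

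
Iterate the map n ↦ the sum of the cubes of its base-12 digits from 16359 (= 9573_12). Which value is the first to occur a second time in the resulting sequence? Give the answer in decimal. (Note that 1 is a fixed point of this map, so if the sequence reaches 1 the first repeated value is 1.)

16359 = (9,5,7,3)_12 → 9³ + 5³ + 7³ + 3³ = 729 + 125 + 343 + 27 = 1224
1224 = (8,6,0)_12 → 8³ + 6³ + 0³ = 512 + 216 + 0 = 728
728 = (5,0,8)_12 → 5³ + 0³ + 8³ = 125 + 0 + 512 = 637
637 = (4,5,1)_12 → 4³ + 5³ + 1³ = 64 + 125 + 1 = 190
190 = (1,3,10)_12 → 1³ + 3³ + 10³ = 1 + 27 + 1000 = 1028
1028 = (7,1,8)_12 → 7³ + 1³ + 8³ = 343 + 1 + 512 = 856
856 = (5,11,4)_12 → 5³ + 11³ + 4³ = 125 + 1331 + 64 = 1520
1520 = (10,6,8)_12 → 10³ + 6³ + 8³ = 1000 + 216 + 512 = 1728
1728 = (1,0,0,0)_12 → 1³ + 0³ + 0³ + 0³ = 1 + 0 + 0 + 0 = 1  — reached the fixed point 1.
1 → 1, so 1 is the first repeated value.

1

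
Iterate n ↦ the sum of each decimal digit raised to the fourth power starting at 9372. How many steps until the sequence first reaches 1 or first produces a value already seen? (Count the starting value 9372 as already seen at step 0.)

9372 → 9⁴ + 3⁴ + 7⁴ + 2⁴ = 6561 + 81 + 2401 + 16 = 9059
9059 → 9⁴ + 0⁴ + 5⁴ + 9⁴ = 6561 + 0 + 625 + 6561 = 13747
13747 → 1⁴ + 3⁴ + 7⁴ + 4⁴ + 7⁴ = 1 + 81 + 2401 + 256 + 2401 = 5140
5140 → 5⁴ + 1⁴ + 4⁴ + 0⁴ = 625 + 1 + 256 + 0 = 882
882 → 8⁴ + 8⁴ + 2⁴ = 4096 + 4096 + 16 = 8208
8208 → 8⁴ + 2⁴ + 0⁴ + 8⁴ = 4096 + 16 + 0 + 4096 = 8208  — 8208 repeats.
That took 6 steps.

6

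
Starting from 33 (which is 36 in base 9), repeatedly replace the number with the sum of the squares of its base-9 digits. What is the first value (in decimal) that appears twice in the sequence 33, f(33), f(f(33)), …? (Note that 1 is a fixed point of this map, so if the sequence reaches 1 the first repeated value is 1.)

53

33 = (3,6)_9 → 45
45 = (5,0)_9 → 25
25 = (2,7)_9 → 53
53 = (5,8)_9 → 89
89 = (1,0,8)_9 → 65
65 = (7,2)_9 → 53  — 53 already appeared earlier.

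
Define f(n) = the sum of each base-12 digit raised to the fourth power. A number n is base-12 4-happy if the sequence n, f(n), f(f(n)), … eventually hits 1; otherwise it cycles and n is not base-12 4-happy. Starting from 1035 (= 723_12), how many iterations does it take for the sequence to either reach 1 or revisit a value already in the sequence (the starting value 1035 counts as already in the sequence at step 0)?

1035 = (7,2,3)_12 → 7⁴ + 2⁴ + 3⁴ = 2401 + 16 + 81 = 2498
2498 = (1,5,4,2)_12 → 1⁴ + 5⁴ + 4⁴ + 2⁴ = 1 + 625 + 256 + 16 = 898
898 = (6,2,10)_12 → 6⁴ + 2⁴ + 10⁴ = 1296 + 16 + 10000 = 11312
11312 = (6,6,6,8)_12 → 6⁴ + 6⁴ + 6⁴ + 8⁴ = 1296 + 1296 + 1296 + 4096 = 7984
7984 = (4,7,5,4)_12 → 4⁴ + 7⁴ + 5⁴ + 4⁴ = 256 + 2401 + 625 + 256 = 3538
3538 = (2,0,6,10)_12 → 2⁴ + 0⁴ + 6⁴ + 10⁴ = 16 + 0 + 1296 + 10000 = 11312  — 11312 repeats.
That took 6 steps.

6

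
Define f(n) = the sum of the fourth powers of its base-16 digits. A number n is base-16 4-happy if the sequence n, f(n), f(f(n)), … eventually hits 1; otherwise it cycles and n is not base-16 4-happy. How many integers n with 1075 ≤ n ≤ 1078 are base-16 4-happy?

1

1075: 1075 → 418 → 10017 → 2434 → 10673 → 21219 → 39138 → 49089 → 86003 → 101588 → 53650 → 35139 → 10994 → 60657 → 109778 → 59314 → 55474 → 47314 → 47314  — not base-16 4-happy
1076: 1076 → 593 → 642 → 4128 → 17 → 2 → 16 → 1  — base-16 4-happy
1077: 1077 → 962 → 20833 → 1923 → 6578 → 21219 → 39138 → 49089 → 86003 → 101588 → 53650 → 35139 → 10994 → 60657 → 109778 → 59314 → 55474 → 47314 → 47314  — not base-16 4-happy
1078: 1078 → 1633 → 2593 → 10017 → 2434 → 10673 → 21219 → 39138 → 49089 → 86003 → 101588 → 53650 → 35139 → 10994 → 60657 → 109778 → 59314 → 55474 → 47314 → 47314  — not base-16 4-happy
base-16 4-happy: 1076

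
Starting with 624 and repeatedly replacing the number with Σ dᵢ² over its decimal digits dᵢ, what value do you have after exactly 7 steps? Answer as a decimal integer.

624 → 6² + 2² + 4² = 36 + 4 + 16 = 56
56 → 5² + 6² = 25 + 36 = 61
61 → 6² + 1² = 36 + 1 = 37
37 → 3² + 7² = 9 + 49 = 58
58 → 5² + 8² = 25 + 64 = 89
89 → 8² + 9² = 64 + 81 = 145
145 → 1² + 4² + 5² = 1 + 16 + 25 = 42

42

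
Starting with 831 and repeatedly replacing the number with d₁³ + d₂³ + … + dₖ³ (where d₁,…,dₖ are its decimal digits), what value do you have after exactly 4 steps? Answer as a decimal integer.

81

831 → 8³ + 3³ + 1³ = 512 + 27 + 1 = 540
540 → 5³ + 4³ + 0³ = 125 + 64 + 0 = 189
189 → 1³ + 8³ + 9³ = 1 + 512 + 729 = 1242
1242 → 1³ + 2³ + 4³ + 2³ = 1 + 8 + 64 + 8 = 81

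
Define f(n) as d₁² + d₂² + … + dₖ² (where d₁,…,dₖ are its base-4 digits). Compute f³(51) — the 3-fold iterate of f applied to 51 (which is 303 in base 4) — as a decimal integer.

2

51 = (3,0,3)_4 → 18
18 = (1,0,2)_4 → 5
5 = (1,1)_4 → 2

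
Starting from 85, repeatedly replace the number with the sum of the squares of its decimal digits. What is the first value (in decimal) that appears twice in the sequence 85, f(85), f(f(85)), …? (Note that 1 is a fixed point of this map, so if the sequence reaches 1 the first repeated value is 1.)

85 → 8² + 5² = 64 + 25 = 89
89 → 8² + 9² = 64 + 81 = 145
145 → 1² + 4² + 5² = 1 + 16 + 25 = 42
42 → 4² + 2² = 16 + 4 = 20
20 → 2² + 0² = 4 + 0 = 4
4 → 4² = 16
16 → 1² + 6² = 1 + 36 = 37
37 → 3² + 7² = 9 + 49 = 58
58 → 5² + 8² = 25 + 64 = 89  — 89 already appeared earlier.

89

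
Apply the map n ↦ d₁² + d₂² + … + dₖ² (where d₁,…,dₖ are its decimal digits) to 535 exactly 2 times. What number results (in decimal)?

535 → 5² + 3² + 5² = 59
59 → 5² + 9² = 106

106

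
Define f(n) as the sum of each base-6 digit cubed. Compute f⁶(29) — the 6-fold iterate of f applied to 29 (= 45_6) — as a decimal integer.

29 = (4,5)_6 → 4³ + 5³ = 189
189 = (5,1,3)_6 → 5³ + 1³ + 3³ = 153
153 = (4,1,3)_6 → 4³ + 1³ + 3³ = 92
92 = (2,3,2)_6 → 2³ + 3³ + 2³ = 43
43 = (1,1,1)_6 → 1³ + 1³ + 1³ = 3
3 = (3)_6 → 3³ = 27

27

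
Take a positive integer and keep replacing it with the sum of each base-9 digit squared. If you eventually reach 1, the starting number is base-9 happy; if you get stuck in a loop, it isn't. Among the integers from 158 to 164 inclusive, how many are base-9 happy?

1

158: 158 → 90 → 2 → 4 → 16 → 50 → 50  — not base-9 happy
159: 159 → 101 → 9 → 1  — base-9 happy
160: 160 → 114 → 46 → 26 → 68 → 74 → 68  — not base-9 happy
161: 161 → 129 → 35 → 73 → 65 → 53 → 89 → 65  — not base-9 happy
162: 162 → 4 → 16 → 50 → 50  — not base-9 happy
163: 163 → 5 → 25 → 53 → 89 → 65 → 53  — not base-9 happy
164: 164 → 8 → 64 → 50 → 50  — not base-9 happy
base-9 happy: 159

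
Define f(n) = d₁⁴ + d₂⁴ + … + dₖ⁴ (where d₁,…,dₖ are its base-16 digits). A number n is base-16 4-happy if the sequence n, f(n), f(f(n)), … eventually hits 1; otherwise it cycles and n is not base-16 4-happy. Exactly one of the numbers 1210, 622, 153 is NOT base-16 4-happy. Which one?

1210: 1210 → 24897 → 1554 → 1313 → 642 → 4128 → 17 → 2 → 16 → 1  — reaches 1 (base-16 4-happy)
622: 622 → 39728 → 21283 → 803 → 178 → 14657 → 6899 → 60707 → 67074 → 1313 → 642 → 4128 → 17 → 2 → 16 → 1  — reaches 1 (base-16 4-happy)
153: 153 → 13122 → 434 → 14658 → 6914 → 14658  — repeats 14658 (not base-16 4-happy)

153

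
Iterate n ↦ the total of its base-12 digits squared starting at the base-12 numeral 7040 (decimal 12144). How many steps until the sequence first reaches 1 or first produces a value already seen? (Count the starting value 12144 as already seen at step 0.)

4

12144 = (7,0,4,0)_12 → 65
65 = (5,5)_12 → 50
50 = (4,2)_12 → 20
20 = (1,8)_12 → 65  — 65 repeats.
That took 4 steps.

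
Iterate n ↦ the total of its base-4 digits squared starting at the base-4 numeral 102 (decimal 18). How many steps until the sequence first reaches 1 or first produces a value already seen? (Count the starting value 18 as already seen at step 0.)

4

18 = (1,0,2)_4 → 5
5 = (1,1)_4 → 2
2 = (2)_4 → 4
4 = (1,0)_4 → 1  — reached 1.
That took 4 steps.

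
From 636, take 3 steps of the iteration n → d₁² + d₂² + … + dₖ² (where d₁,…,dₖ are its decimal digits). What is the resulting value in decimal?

61

636 → 6² + 3² + 6² = 81
81 → 8² + 1² = 65
65 → 6² + 5² = 61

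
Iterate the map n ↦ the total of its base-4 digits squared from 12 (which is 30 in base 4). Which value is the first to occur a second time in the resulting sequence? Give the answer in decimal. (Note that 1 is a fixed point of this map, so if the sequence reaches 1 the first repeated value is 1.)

12 = (3,0)_4 → 9
9 = (2,1)_4 → 5
5 = (1,1)_4 → 2
2 = (2)_4 → 4
4 = (1,0)_4 → 1  — reached the fixed point 1.
1 → 1, so 1 is the first repeated value.

1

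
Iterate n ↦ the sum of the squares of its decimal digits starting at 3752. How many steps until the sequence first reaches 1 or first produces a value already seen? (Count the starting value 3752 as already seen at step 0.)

13

3752 → 3² + 7² + 5² + 2² = 9 + 49 + 25 + 4 = 87
87 → 8² + 7² = 64 + 49 = 113
113 → 1² + 1² + 3² = 1 + 1 + 9 = 11
11 → 1² + 1² = 1 + 1 = 2
2 → 2² = 4
4 → 4² = 16
16 → 1² + 6² = 1 + 36 = 37
37 → 3² + 7² = 9 + 49 = 58
58 → 5² + 8² = 25 + 64 = 89
89 → 8² + 9² = 64 + 81 = 145
145 → 1² + 4² + 5² = 1 + 16 + 25 = 42
42 → 4² + 2² = 16 + 4 = 20
20 → 2² + 0² = 4 + 0 = 4  — 4 repeats.
That took 13 steps.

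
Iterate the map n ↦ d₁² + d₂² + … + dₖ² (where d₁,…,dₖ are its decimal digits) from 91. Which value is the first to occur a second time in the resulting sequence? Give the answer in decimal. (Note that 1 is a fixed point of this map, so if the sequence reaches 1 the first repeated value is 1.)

91 → 82
82 → 68
68 → 100
100 → 1  — reached the fixed point 1.
1 → 1, so 1 is the first repeated value.

1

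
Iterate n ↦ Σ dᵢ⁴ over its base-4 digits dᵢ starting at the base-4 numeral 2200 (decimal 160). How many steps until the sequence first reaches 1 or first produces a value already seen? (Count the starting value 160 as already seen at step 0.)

160 = (2,2,0,0)_4 → 2⁴ + 2⁴ + 0⁴ + 0⁴ = 32
32 = (2,0,0)_4 → 2⁴ + 0⁴ + 0⁴ = 16
16 = (1,0,0)_4 → 1⁴ + 0⁴ + 0⁴ = 1  — reached 1.
That took 3 steps.

3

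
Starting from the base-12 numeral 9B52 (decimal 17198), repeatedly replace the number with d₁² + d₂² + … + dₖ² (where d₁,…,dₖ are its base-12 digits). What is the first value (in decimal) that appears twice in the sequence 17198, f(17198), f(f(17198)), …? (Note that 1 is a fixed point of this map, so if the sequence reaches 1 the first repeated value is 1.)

17198 = (9,11,5,2)_12 → 231
231 = (1,7,3)_12 → 59
59 = (4,11)_12 → 137
137 = (11,5)_12 → 146
146 = (1,0,2)_12 → 5
5 = (5)_12 → 25
25 = (2,1)_12 → 5  — 5 already appeared earlier.

5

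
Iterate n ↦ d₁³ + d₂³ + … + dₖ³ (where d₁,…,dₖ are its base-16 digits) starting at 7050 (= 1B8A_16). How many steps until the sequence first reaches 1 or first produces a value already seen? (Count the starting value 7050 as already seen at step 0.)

9

7050 = (1,11,8,10)_16 → 2844
2844 = (11,1,12)_16 → 3060
3060 = (11,15,4)_16 → 4770
4770 = (1,2,10,2)_16 → 1017
1017 = (3,15,9)_16 → 4131
4131 = (1,0,2,3)_16 → 36
36 = (2,4)_16 → 72
72 = (4,8)_16 → 576
576 = (2,4,0)_16 → 72  — 72 repeats.
That took 9 steps.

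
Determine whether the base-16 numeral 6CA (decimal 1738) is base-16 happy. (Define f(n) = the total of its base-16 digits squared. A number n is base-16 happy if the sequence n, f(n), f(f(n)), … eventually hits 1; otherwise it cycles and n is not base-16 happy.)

base-16 happy

1738 = (6,12,10)_16 → 6² + 12² + 10² = 280
280 = (1,1,8)_16 → 1² + 1² + 8² = 66
66 = (4,2)_16 → 4² + 2² = 20
20 = (1,4)_16 → 1² + 4² = 17
17 = (1,1)_16 → 1² + 1² = 2
2 = (2)_16 → 2² = 4
4 = (4)_16 → 4² = 16
16 = (1,0)_16 → 1² + 0² = 1  — reached 1.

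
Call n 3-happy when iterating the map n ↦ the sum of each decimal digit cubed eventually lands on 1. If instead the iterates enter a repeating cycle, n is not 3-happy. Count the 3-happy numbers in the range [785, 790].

1

785: 785 → 980 → 1241 → 74 → 407 → 407  (repeats 407)
786: 786 → 1071 → 345 → 216 → 225 → 141 → 66 → 432 → 99 → 1458 → 702 → 351 → 153 → 153  (repeats 153)
787: 787 → 1198 → 1243 → 100 → 1  (reaches 1)
788: 788 → 1367 → 587 → 980 → 1241 → 74 → 407 → 407  (repeats 407)
789: 789 → 1584 → 702 → 351 → 153 → 153  (repeats 153)
790: 790 → 1072 → 352 → 160 → 217 → 352  (repeats 352)
3-happy: 787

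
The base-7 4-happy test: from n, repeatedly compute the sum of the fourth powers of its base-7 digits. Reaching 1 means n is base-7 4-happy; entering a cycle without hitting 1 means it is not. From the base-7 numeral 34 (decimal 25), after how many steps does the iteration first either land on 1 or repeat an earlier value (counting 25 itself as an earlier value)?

25 = (3,4)_7 → 3⁴ + 4⁴ = 81 + 256 = 337
337 = (6,6,1)_7 → 6⁴ + 6⁴ + 1⁴ = 1296 + 1296 + 1 = 2593
2593 = (1,0,3,6,3)_7 → 1⁴ + 0⁴ + 3⁴ + 6⁴ + 3⁴ = 1 + 0 + 81 + 1296 + 81 = 1459
1459 = (4,1,5,3)_7 → 4⁴ + 1⁴ + 5⁴ + 3⁴ = 256 + 1 + 625 + 81 = 963
963 = (2,5,4,4)_7 → 2⁴ + 5⁴ + 4⁴ + 4⁴ = 16 + 625 + 256 + 256 = 1153
1153 = (3,2,3,5)_7 → 3⁴ + 2⁴ + 3⁴ + 5⁴ = 81 + 16 + 81 + 625 = 803
803 = (2,2,2,5)_7 → 2⁴ + 2⁴ + 2⁴ + 5⁴ = 16 + 16 + 16 + 625 = 673
673 = (1,6,5,1)_7 → 1⁴ + 6⁴ + 5⁴ + 1⁴ = 1 + 1296 + 625 + 1 = 1923
1923 = (5,4,1,5)_7 → 5⁴ + 4⁴ + 1⁴ + 5⁴ = 625 + 256 + 1 + 625 = 1507
1507 = (4,2,5,2)_7 → 4⁴ + 2⁴ + 5⁴ + 2⁴ = 256 + 16 + 625 + 16 = 913
913 = (2,4,4,3)_7 → 2⁴ + 4⁴ + 4⁴ + 3⁴ = 16 + 256 + 256 + 81 = 609
609 = (1,5,3,0)_7 → 1⁴ + 5⁴ + 3⁴ + 0⁴ = 1 + 625 + 81 + 0 = 707
707 = (2,0,3,0)_7 → 2⁴ + 0⁴ + 3⁴ + 0⁴ = 16 + 0 + 81 + 0 = 97
97 = (1,6,6)_7 → 1⁴ + 6⁴ + 6⁴ = 1 + 1296 + 1296 = 2593  — 2593 repeats.
That took 14 steps.

14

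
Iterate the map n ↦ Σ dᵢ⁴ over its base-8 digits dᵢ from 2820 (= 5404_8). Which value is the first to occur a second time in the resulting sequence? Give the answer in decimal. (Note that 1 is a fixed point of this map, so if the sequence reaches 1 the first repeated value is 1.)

2820 = (5,4,0,4)_8 → 5⁴ + 4⁴ + 0⁴ + 4⁴ = 625 + 256 + 0 + 256 = 1137
1137 = (2,1,6,1)_8 → 2⁴ + 1⁴ + 6⁴ + 1⁴ = 16 + 1 + 1296 + 1 = 1314
1314 = (2,4,4,2)_8 → 2⁴ + 4⁴ + 4⁴ + 2⁴ = 16 + 256 + 256 + 16 = 544
544 = (1,0,4,0)_8 → 1⁴ + 0⁴ + 4⁴ + 0⁴ = 1 + 0 + 256 + 0 = 257
257 = (4,0,1)_8 → 4⁴ + 0⁴ + 1⁴ = 256 + 0 + 1 = 257  — 257 already appeared earlier.

257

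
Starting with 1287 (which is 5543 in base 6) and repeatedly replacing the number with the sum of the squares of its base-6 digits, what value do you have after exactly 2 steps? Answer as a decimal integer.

13

1287 = (5,5,4,3)_6 → 5² + 5² + 4² + 3² = 25 + 25 + 16 + 9 = 75
75 = (2,0,3)_6 → 2² + 0² + 3² = 4 + 0 + 9 = 13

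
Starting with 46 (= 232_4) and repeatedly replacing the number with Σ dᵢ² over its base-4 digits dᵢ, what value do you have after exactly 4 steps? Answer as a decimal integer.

46 = (2,3,2)_4 → 2² + 3² + 2² = 17
17 = (1,0,1)_4 → 1² + 0² + 1² = 2
2 = (2)_4 → 2² = 4
4 = (1,0)_4 → 1² + 0² = 1

1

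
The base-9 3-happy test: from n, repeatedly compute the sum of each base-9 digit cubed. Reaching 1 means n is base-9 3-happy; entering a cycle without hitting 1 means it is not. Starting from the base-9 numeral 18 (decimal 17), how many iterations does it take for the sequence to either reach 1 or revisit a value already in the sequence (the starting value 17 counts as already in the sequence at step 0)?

4

17 = (1,8)_9 → 1³ + 8³ = 513
513 = (6,3,0)_9 → 6³ + 3³ + 0³ = 243
243 = (3,0,0)_9 → 3³ + 0³ + 0³ = 27
27 = (3,0)_9 → 3³ + 0³ = 27  — 27 repeats.
That took 4 steps.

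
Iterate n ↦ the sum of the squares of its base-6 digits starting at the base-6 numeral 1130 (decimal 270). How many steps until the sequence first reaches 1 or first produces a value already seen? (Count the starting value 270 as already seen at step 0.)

270 = (1,1,3,0)_6 → 1² + 1² + 3² + 0² = 1 + 1 + 9 + 0 = 11
11 = (1,5)_6 → 1² + 5² = 1 + 25 = 26
26 = (4,2)_6 → 4² + 2² = 16 + 4 = 20
20 = (3,2)_6 → 3² + 2² = 9 + 4 = 13
13 = (2,1)_6 → 2² + 1² = 4 + 1 = 5
5 = (5)_6 → 5² = 25
25 = (4,1)_6 → 4² + 1² = 16 + 1 = 17
17 = (2,5)_6 → 2² + 5² = 4 + 25 = 29
29 = (4,5)_6 → 4² + 5² = 16 + 25 = 41
41 = (1,0,5)_6 → 1² + 0² + 5² = 1 + 0 + 25 = 26  — 26 repeats.
That took 10 steps.

10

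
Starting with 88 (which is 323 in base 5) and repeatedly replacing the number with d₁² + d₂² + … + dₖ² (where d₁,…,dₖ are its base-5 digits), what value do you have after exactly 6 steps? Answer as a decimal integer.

16

88 = (3,2,3)_5 → 3² + 2² + 3² = 9 + 4 + 9 = 22
22 = (4,2)_5 → 4² + 2² = 16 + 4 = 20
20 = (4,0)_5 → 4² + 0² = 16 + 0 = 16
16 = (3,1)_5 → 3² + 1² = 9 + 1 = 10
10 = (2,0)_5 → 2² + 0² = 4 + 0 = 4
4 = (4)_5 → 4² = 16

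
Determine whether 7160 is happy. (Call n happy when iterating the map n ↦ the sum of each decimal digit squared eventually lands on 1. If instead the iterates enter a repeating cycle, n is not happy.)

happy

7160 → 7² + 1² + 6² + 0² = 86
86 → 8² + 6² = 100
100 → 1² + 0² + 0² = 1  — reached 1.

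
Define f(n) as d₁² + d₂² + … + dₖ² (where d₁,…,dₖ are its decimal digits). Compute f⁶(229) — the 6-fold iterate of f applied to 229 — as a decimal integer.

229 → 2² + 2² + 9² = 89
89 → 8² + 9² = 145
145 → 1² + 4² + 5² = 42
42 → 4² + 2² = 20
20 → 2² + 0² = 4
4 → 4² = 16

16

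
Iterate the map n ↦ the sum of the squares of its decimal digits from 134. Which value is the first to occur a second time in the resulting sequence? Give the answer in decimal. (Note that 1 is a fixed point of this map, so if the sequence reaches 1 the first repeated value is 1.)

16

134 → 1² + 3² + 4² = 1 + 9 + 16 = 26
26 → 2² + 6² = 4 + 36 = 40
40 → 4² + 0² = 16 + 0 = 16
16 → 1² + 6² = 1 + 36 = 37
37 → 3² + 7² = 9 + 49 = 58
58 → 5² + 8² = 25 + 64 = 89
89 → 8² + 9² = 64 + 81 = 145
145 → 1² + 4² + 5² = 1 + 16 + 25 = 42
42 → 4² + 2² = 16 + 4 = 20
20 → 2² + 0² = 4 + 0 = 4
4 → 4² = 16  — 16 already appeared earlier.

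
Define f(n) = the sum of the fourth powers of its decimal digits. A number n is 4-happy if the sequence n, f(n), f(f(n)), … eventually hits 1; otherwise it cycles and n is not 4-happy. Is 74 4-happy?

74 → 7⁴ + 4⁴ = 2401 + 256 = 2657
2657 → 2⁴ + 6⁴ + 5⁴ + 7⁴ = 16 + 1296 + 625 + 2401 = 4338
4338 → 4⁴ + 3⁴ + 3⁴ + 8⁴ = 256 + 81 + 81 + 4096 = 4514
4514 → 4⁴ + 5⁴ + 1⁴ + 4⁴ = 256 + 625 + 1 + 256 = 1138
1138 → 1⁴ + 1⁴ + 3⁴ + 8⁴ = 1 + 1 + 81 + 4096 = 4179
4179 → 4⁴ + 1⁴ + 7⁴ + 9⁴ = 256 + 1 + 2401 + 6561 = 9219
9219 → 9⁴ + 2⁴ + 1⁴ + 9⁴ = 6561 + 16 + 1 + 6561 = 13139
13139 → 1⁴ + 3⁴ + 1⁴ + 3⁴ + 9⁴ = 1 + 81 + 1 + 81 + 6561 = 6725
6725 → 6⁴ + 7⁴ + 2⁴ + 5⁴ = 1296 + 2401 + 16 + 625 = 4338  — 4338 already seen; the sequence cycles without reaching 1.

not 4-happy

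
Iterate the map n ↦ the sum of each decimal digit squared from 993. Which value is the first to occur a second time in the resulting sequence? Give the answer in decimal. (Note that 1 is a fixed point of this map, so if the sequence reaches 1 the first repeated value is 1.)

993 → 9² + 9² + 3² = 171
171 → 1² + 7² + 1² = 51
51 → 5² + 1² = 26
26 → 2² + 6² = 40
40 → 4² + 0² = 16
16 → 1² + 6² = 37
37 → 3² + 7² = 58
58 → 5² + 8² = 89
89 → 8² + 9² = 145
145 → 1² + 4² + 5² = 42
42 → 4² + 2² = 20
20 → 2² + 0² = 4
4 → 4² = 16  — 16 already appeared earlier.

16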